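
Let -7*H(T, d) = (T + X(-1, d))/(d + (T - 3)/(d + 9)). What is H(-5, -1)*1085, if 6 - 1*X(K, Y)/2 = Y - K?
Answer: 1085/2 ≈ 542.50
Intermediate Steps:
X(K, Y) = 12 - 2*Y + 2*K (X(K, Y) = 12 - 2*(Y - K) = 12 + (-2*Y + 2*K) = 12 - 2*Y + 2*K)
H(T, d) = -(10 + T - 2*d)/(7*(d + (-3 + T)/(9 + d))) (H(T, d) = -(T + (12 - 2*d + 2*(-1)))/(7*(d + (T - 3)/(d + 9))) = -(T + (12 - 2*d - 2))/(7*(d + (-3 + T)/(9 + d))) = -(T + (10 - 2*d))/(7*(d + (-3 + T)/(9 + d))) = -(10 + T - 2*d)/(7*(d + (-3 + T)/(9 + d))))
H(-5, -1)*1085 = ((-90 - 9*(-5) + 2*(-1)**2 + 8*(-1) - 1*(-5)*(-1))/(7*(-3 - 5 + (-1)**2 + 9*(-1))))*1085 = ((-90 + 45 + 2*1 - 8 - 5)/(7*(-3 - 5 + 1 - 9)))*1085 = ((1/7)*(-90 + 45 + 2 - 8 - 5)/(-16))*1085 = ((1/7)*(-1/16)*(-56))*1085 = (1/2)*1085 = 1085/2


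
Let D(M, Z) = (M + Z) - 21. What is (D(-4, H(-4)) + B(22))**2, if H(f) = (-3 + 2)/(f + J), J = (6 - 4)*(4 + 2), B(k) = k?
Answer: 625/64 ≈ 9.7656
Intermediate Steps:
J = 12 (J = 2*6 = 12)
H(f) = -1/(12 + f) (H(f) = (-3 + 2)/(f + 12) = -1/(12 + f))
D(M, Z) = -21 + M + Z
(D(-4, H(-4)) + B(22))**2 = ((-21 - 4 - 1/(12 - 4)) + 22)**2 = ((-21 - 4 - 1/8) + 22)**2 = (-201/8 + 22)**2 = (-25/8)**2 = 625/64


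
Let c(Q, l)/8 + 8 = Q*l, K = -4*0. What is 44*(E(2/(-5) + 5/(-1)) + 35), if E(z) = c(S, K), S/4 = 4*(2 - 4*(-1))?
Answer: -1276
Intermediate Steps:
K = 0
S = 96 (S = 4*(4*(2 - 4*(-1))) = 4*(4*(2 + 4)) = 4*(4*6) = 4*24 = 96)
c(Q, l) = -64 + 8*Q*l (c(Q, l) = -64 + 8*(Q*l) = -64 + 8*Q*l)
E(z) = -64 (E(z) = -64 + 8*96*0 = -64 + 0 = -64)
44*(E(2/(-5) + 5/(-1)) + 35) = 44*(-64 + 35) = 44*(-29) = -1276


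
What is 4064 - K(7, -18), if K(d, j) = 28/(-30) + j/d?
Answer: 427088/105 ≈ 4067.5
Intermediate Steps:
K(d, j) = -14/15 + j/d (K(d, j) = 28*(-1/30) + j/d = -14/15 + j/d)
4064 - K(7, -18) = 4064 - (-14/15 - 18/7) = 4064 - 1*(-368/105) = 4064 + 368/105 = 427088/105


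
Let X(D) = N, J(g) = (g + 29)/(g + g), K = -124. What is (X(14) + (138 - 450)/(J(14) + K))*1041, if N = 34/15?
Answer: 9547358/1905 ≈ 5011.7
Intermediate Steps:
J(g) = (29 + g)/(2*g) (J(g) = (29 + g)/((2*g)) = (29 + g)*(1/(2*g)) = (29 + g)/(2*g))
N = 34/15 (N = 34*(1/15) = 34/15 ≈ 2.2667)
X(D) = 34/15
(X(14) + (138 - 450)/(J(14) + K))*1041 = (34/15 + (138 - 450)/((½)*(29 + 14)/14 - 124))*1041 = (34/15 - 312/((½)*(1/14)*43 - 124))*1041 = (34/15 - 312/(43/28 - 124))*1041 = (34/15 - 312/(-3429/28))*1041 = (34/15 - 312*(-28/3429))*1041 = (34/15 + 2912/1143)*1041 = (27514/5715)*1041 = 9547358/1905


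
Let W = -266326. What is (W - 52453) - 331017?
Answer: -649796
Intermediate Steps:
(W - 52453) - 331017 = (-266326 - 52453) - 331017 = -318779 - 331017 = -649796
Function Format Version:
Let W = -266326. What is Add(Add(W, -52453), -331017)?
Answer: -649796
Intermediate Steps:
Add(Add(W, -52453), -331017) = Add(Add(-266326, -52453), -331017) = Add(-318779, -331017) = -649796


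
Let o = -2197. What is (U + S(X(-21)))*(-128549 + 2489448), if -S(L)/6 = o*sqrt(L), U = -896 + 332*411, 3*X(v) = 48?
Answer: 444519507316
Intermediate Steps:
X(v) = 16 (X(v) = (1/3)*48 = 16)
U = 135556 (U = -896 + 136452 = 135556)
S(L) = 13182*sqrt(L) (S(L) = -(-13182)*sqrt(L) = 13182*sqrt(L))
(U + S(X(-21)))*(-128549 + 2489448) = (135556 + 13182*sqrt(16))*(-128549 + 2489448) = (135556 + 13182*4)*2360899 = (135556 + 52728)*2360899 = 188284*2360899 = 444519507316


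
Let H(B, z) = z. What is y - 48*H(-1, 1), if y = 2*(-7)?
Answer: -62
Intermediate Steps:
y = -14
y - 48*H(-1, 1) = -14 - 48*1 = -14 - 48 = -62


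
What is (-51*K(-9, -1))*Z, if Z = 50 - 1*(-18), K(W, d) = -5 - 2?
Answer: 24276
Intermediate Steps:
K(W, d) = -7
Z = 68 (Z = 50 + 18 = 68)
(-51*K(-9, -1))*Z = -51*(-7)*68 = 357*68 = 24276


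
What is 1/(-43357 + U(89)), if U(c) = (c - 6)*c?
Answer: -1/35970 ≈ -2.7801e-5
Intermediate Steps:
U(c) = c*(-6 + c) (U(c) = (-6 + c)*c = c*(-6 + c))
1/(-43357 + U(89)) = 1/(-43357 + 89*(-6 + 89)) = 1/(-43357 + 89*83) = 1/(-43357 + 7387) = 1/(-35970) = -1/35970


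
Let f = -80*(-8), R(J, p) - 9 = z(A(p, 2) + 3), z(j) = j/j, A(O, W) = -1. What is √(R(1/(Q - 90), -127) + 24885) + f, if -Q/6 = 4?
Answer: 640 + √24895 ≈ 797.78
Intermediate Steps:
Q = -24 (Q = -6*4 = -24)
z(j) = 1
R(J, p) = 10 (R(J, p) = 9 + 1 = 10)
f = 640
√(R(1/(Q - 90), -127) + 24885) + f = √(10 + 24885) + 640 = √24895 + 640 = 640 + √24895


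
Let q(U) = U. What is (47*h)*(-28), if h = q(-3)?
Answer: 3948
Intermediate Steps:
h = -3
(47*h)*(-28) = (47*(-3))*(-28) = -141*(-28) = 3948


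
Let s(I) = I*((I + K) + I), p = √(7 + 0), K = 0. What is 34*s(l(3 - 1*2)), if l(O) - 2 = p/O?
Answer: 748 + 272*√7 ≈ 1467.6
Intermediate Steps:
p = √7 ≈ 2.6458
l(O) = 2 + √7/O
s(I) = 2*I² (s(I) = I*((I + 0) + I) = I*(I + I) = I*(2*I) = 2*I²)
34*s(l(3 - 1*2)) = 34*(2*(2 + √7/(3 - 1*2))²) = 34*(2*(2 + √7/(3 - 2))²) = 34*(2*(2 + √7/1)²) = 34*(2*(2 + √7*1)²) = 34*(2*(2 + √7)²) = 68*(2 + √7)²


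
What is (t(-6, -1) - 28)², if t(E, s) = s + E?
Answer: 1225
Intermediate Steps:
t(E, s) = E + s
(t(-6, -1) - 28)² = ((-6 - 1) - 28)² = (-7 - 28)² = (-35)² = 1225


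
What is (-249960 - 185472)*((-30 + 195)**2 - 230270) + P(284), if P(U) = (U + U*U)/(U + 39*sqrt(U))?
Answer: 109366003193340/1237 + 22230*sqrt(71)/1237 ≈ 8.8412e+10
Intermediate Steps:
P(U) = (U + U**2)/(U + 39*sqrt(U))
(-249960 - 185472)*((-30 + 195)**2 - 230270) + P(284) = (-249960 - 185472)*((-30 + 195)**2 - 230270) + 284*(1 + 284)/(284 + 39*sqrt(284)) = -435432*(165**2 - 230270) + 284*285/(284 + 39*(2*sqrt(71))) = -435432*(27225 - 230270) + 284*285/(284 + 78*sqrt(71)) = -435432*(-203045) + 80940/(284 + 78*sqrt(71)) = 88412290440 + 80940/(284 + 78*sqrt(71))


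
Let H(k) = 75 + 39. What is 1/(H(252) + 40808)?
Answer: 1/40922 ≈ 2.4437e-5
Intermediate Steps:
H(k) = 114
1/(H(252) + 40808) = 1/(114 + 40808) = 1/40922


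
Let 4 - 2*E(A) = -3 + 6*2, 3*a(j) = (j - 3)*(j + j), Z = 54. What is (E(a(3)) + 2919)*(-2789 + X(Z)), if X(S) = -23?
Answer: -8201198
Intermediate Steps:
a(j) = 2*j*(-3 + j)/3 (a(j) = ((j - 3)*(j + j))/3 = ((-3 + j)*(2*j))/3 = (2*j*(-3 + j))/3 = 2*j*(-3 + j)/3)
E(A) = -5/2 (E(A) = 2 - (-3 + 6*2)/2 = 2 - (-3 + 12)/2 = 2 - 1/2*9 = 2 - 9/2 = -5/2)
(E(a(3)) + 2919)*(-2789 + X(Z)) = (-5/2 + 2919)*(-2789 - 23) = (5833/2)*(-2812) = -8201198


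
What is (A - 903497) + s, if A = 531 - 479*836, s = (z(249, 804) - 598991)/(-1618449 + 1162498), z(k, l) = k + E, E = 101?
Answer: -594290494269/455951 ≈ -1.3034e+6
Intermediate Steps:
z(k, l) = 101 + k (z(k, l) = k + 101 = 101 + k)
s = 598641/455951 (s = ((101 + 249) - 598991)/(-1618449 + 1162498) = (350 - 598991)/(-455951) = -598641*(-1/455951) = 598641/455951 ≈ 1.3130)
A = -399913 (A = 531 - 400444 = -399913)
(A - 903497) + s = (-399913 - 903497) + 598641/455951 = -1303410 + 598641/455951 = -594290494269/455951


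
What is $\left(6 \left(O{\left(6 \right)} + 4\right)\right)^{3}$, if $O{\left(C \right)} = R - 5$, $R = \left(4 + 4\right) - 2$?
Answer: $27000$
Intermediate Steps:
$R = 6$ ($R = 8 - 2 = 6$)
$O{\left(C \right)} = 1$ ($O{\left(C \right)} = 6 - 5 = 1$)
$\left(6 \left(O{\left(6 \right)} + 4\right)\right)^{3} = \left(6 \left(1 + 4\right)\right)^{3} = \left(6 \cdot 5\right)^{3} = 30^{3} = 27000$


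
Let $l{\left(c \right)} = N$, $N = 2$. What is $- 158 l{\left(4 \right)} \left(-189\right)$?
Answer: $59724$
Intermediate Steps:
$l{\left(c \right)} = 2$
$- 158 l{\left(4 \right)} \left(-189\right) = \left(-158\right) 2 \left(-189\right) = \left(-316\right) \left(-189\right) = 59724$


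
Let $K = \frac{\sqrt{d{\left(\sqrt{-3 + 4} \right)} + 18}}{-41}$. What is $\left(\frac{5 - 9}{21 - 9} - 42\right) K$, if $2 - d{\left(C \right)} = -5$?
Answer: $\frac{635}{123} \approx 5.1626$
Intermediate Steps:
$d{\left(C \right)} = 7$ ($d{\left(C \right)} = 2 - -5 = 2 + 5 = 7$)
$K = - \frac{5}{41}$ ($K = \frac{\sqrt{7 + 18}}{-41} = \sqrt{25} \left(- \frac{1}{41}\right) = 5 \left(- \frac{1}{41}\right) = - \frac{5}{41} \approx -0.12195$)
$\left(\frac{5 - 9}{21 - 9} - 42\right) K = \left(\frac{5 - 9}{21 - 9} - 42\right) \left(- \frac{5}{41}\right) = \left(- \frac{4}{12} - 42\right) \left(- \frac{5}{41}\right) = \left(\left(-4\right) \frac{1}{12} - 42\right) \left(- \frac{5}{41}\right) = \left(- \frac{1}{3} - 42\right) \left(- \frac{5}{41}\right) = \left(- \frac{127}{3}\right) \left(- \frac{5}{41}\right) = \frac{635}{123}$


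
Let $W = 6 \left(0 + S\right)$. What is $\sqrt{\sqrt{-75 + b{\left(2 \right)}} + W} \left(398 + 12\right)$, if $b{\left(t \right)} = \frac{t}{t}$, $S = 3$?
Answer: $410 \sqrt{18 + i \sqrt{74}} \approx 1786.0 + 404.84 i$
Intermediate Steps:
$b{\left(t \right)} = 1$
$W = 18$ ($W = 6 \left(0 + 3\right) = 6 \cdot 3 = 18$)
$\sqrt{\sqrt{-75 + b{\left(2 \right)}} + W} \left(398 + 12\right) = \sqrt{\sqrt{-75 + 1} + 18} \left(398 + 12\right) = \sqrt{\sqrt{-74} + 18} \cdot 410 = \sqrt{i \sqrt{74} + 18} \cdot 410 = \sqrt{18 + i \sqrt{74}} \cdot 410 = 410 \sqrt{18 + i \sqrt{74}}$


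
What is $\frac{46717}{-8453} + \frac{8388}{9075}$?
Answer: $- \frac{117684337}{25570325} \approx -4.6024$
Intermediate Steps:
$\frac{46717}{-8453} + \frac{8388}{9075} = 46717 \left(- \frac{1}{8453}\right) + 8388 \cdot \frac{1}{9075} = - \frac{46717}{8453} + \frac{2796}{3025} = - \frac{117684337}{25570325}$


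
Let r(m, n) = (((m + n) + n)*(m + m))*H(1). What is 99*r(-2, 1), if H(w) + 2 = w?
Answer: 0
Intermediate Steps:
H(w) = -2 + w
r(m, n) = -2*m*(m + 2*n) (r(m, n) = (((m + n) + n)*(m + m))*(-2 + 1) = ((m + 2*n)*(2*m))*(-1) = (2*m*(m + 2*n))*(-1) = -2*m*(m + 2*n))
99*r(-2, 1) = 99*(-2*(-2)*(-2 + 2*1)) = 99*(-2*(-2)*(-2 + 2)) = 99*(-2*(-2)*0) = 99*0 = 0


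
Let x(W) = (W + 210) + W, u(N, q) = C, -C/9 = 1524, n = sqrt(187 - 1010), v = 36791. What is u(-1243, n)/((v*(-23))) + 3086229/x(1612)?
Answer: 2611592476941/2905826762 ≈ 898.74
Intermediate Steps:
n = I*sqrt(823) (n = sqrt(-823) = I*sqrt(823) ≈ 28.688*I)
C = -13716 (C = -9*1524 = -13716)
u(N, q) = -13716
x(W) = 210 + 2*W (x(W) = (210 + W) + W = 210 + 2*W)
u(-1243, n)/((v*(-23))) + 3086229/x(1612) = -13716/(36791*(-23)) + 3086229/(210 + 2*1612) = -13716/(-846193) + 3086229/(210 + 3224) = -13716*(-1/846193) + 3086229/3434 = 13716/846193 + 3086229*(1/3434) = 13716/846193 + 3086229/3434 = 2611592476941/2905826762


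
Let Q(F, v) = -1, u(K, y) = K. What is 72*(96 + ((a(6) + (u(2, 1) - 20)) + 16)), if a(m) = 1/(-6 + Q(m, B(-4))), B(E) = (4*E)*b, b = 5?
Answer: 47304/7 ≈ 6757.7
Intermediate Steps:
B(E) = 20*E (B(E) = (4*E)*5 = 20*E)
a(m) = -⅐ (a(m) = 1/(-6 - 1) = 1/(-7) = -⅐)
72*(96 + ((a(6) + (u(2, 1) - 20)) + 16)) = 72*(96 + ((-⅐ + (2 - 20)) + 16)) = 72*(96 + ((-⅐ - 18) + 16)) = 72*(96 + (-127/7 + 16)) = 72*(96 - 15/7) = 72*(657/7) = 47304/7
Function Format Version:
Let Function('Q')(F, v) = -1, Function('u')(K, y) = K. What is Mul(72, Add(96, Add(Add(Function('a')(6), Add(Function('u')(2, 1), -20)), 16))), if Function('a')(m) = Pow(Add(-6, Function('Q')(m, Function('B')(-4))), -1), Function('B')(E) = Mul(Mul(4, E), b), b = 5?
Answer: Rational(47304, 7) ≈ 6757.7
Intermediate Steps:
Function('B')(E) = Mul(20, E) (Function('B')(E) = Mul(Mul(4, E), 5) = Mul(20, E))
Function('a')(m) = Rational(-1, 7) (Function('a')(m) = Pow(Add(-6, -1), -1) = Pow(-7, -1) = Rational(-1, 7))
Mul(72, Add(96, Add(Add(Function('a')(6), Add(Function('u')(2, 1), -20)), 16))) = Mul(72, Add(96, Add(Add(Rational(-1, 7), Add(2, -20)), 16))) = Mul(72, Add(96, Add(Add(Rational(-1, 7), -18), 16))) = Mul(72, Add(96, Add(Rational(-127, 7), 16))) = Mul(72, Add(96, Rational(-15, 7))) = Mul(72, Rational(657, 7)) = Rational(47304, 7)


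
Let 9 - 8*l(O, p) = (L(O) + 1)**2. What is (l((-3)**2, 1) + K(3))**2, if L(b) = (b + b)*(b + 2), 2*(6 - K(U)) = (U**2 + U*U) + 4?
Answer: 24542116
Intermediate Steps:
K(U) = 4 - U**2 (K(U) = 6 - ((U**2 + U*U) + 4)/2 = 6 - ((U**2 + U**2) + 4)/2 = 6 - (2*U**2 + 4)/2 = 6 - (4 + 2*U**2)/2 = 6 + (-2 - U**2) = 4 - U**2)
L(b) = 2*b*(2 + b) (L(b) = (2*b)*(2 + b) = 2*b*(2 + b))
l(O, p) = 9/8 - (1 + 2*O*(2 + O))**2/8 (l(O, p) = 9/8 - (2*O*(2 + O) + 1)**2/8 = 9/8 - (1 + 2*O*(2 + O))**2/8)
(l((-3)**2, 1) + K(3))**2 = ((9/8 - (1 + 2*(-3)**2*(2 + (-3)**2))**2/8) + (4 - 1*3**2))**2 = ((9/8 - (1 + 2*9*(2 + 9))**2/8) + (4 - 1*9))**2 = ((9/8 - (1 + 2*9*11)**2/8) + (4 - 9))**2 = ((9/8 - (1 + 198)**2/8) - 5)**2 = ((9/8 - 1/8*199**2) - 5)**2 = ((9/8 - 1/8*39601) - 5)**2 = ((9/8 - 39601/8) - 5)**2 = (-4949 - 5)**2 = (-4954)**2 = 24542116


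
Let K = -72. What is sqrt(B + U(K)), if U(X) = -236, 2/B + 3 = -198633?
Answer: I*sqrt(2327919468582)/99318 ≈ 15.362*I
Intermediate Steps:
B = -1/99318 (B = 2/(-3 - 198633) = 2/(-198636) = 2*(-1/198636) = -1/99318 ≈ -1.0069e-5)
sqrt(B + U(K)) = sqrt(-1/99318 - 236) = sqrt(-23439049/99318) = I*sqrt(2327919468582)/99318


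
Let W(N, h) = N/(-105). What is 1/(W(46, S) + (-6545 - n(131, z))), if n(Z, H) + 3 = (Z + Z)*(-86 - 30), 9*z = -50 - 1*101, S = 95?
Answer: 105/2504204 ≈ 4.1929e-5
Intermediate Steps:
z = -151/9 (z = (-50 - 1*101)/9 = (-50 - 101)/9 = (1/9)*(-151) = -151/9 ≈ -16.778)
W(N, h) = -N/105 (W(N, h) = N*(-1/105) = -N/105)
n(Z, H) = -3 - 232*Z (n(Z, H) = -3 + (Z + Z)*(-86 - 30) = -3 + (2*Z)*(-116) = -3 - 232*Z)
1/(W(46, S) + (-6545 - n(131, z))) = 1/(-1/105*46 + (-6545 - (-3 - 232*131))) = 1/(-46/105 + (-6545 - (-3 - 30392))) = 1/(-46/105 + (-6545 - 1*(-30395))) = 1/(-46/105 + (-6545 + 30395)) = 1/(-46/105 + 23850) = 1/(2504204/105) = 105/2504204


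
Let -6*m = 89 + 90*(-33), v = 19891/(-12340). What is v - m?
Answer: -17835443/37020 ≈ -481.78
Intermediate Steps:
v = -19891/12340 (v = 19891*(-1/12340) = -19891/12340 ≈ -1.6119)
m = 2881/6 (m = -(89 + 90*(-33))/6 = -(89 - 2970)/6 = -1/6*(-2881) = 2881/6 ≈ 480.17)
v - m = -19891/12340 - 1*2881/6 = -19891/12340 - 2881/6 = -17835443/37020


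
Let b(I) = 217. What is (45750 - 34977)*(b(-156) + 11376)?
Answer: 124891389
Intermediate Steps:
(45750 - 34977)*(b(-156) + 11376) = (45750 - 34977)*(217 + 11376) = 10773*11593 = 124891389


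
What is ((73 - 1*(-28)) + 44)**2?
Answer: 21025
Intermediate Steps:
((73 - 1*(-28)) + 44)**2 = ((73 + 28) + 44)**2 = (101 + 44)**2 = 145**2 = 21025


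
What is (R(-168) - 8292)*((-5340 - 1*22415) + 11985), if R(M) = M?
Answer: 133414200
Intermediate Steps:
(R(-168) - 8292)*((-5340 - 1*22415) + 11985) = (-168 - 8292)*((-5340 - 1*22415) + 11985) = -8460*((-5340 - 22415) + 11985) = -8460*(-27755 + 11985) = -8460*(-15770) = 133414200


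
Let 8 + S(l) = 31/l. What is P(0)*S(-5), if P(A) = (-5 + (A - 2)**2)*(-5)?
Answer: -71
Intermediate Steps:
S(l) = -8 + 31/l
P(A) = 25 - 5*(-2 + A)**2 (P(A) = (-5 + (-2 + A)**2)*(-5) = 25 - 5*(-2 + A)**2)
P(0)*S(-5) = (25 - 5*(-2 + 0)**2)*(-8 + 31/(-5)) = (25 - 5*(-2)**2)*(-8 + 31*(-1/5)) = (25 - 5*4)*(-8 - 31/5) = (25 - 20)*(-71/5) = 5*(-71/5) = -71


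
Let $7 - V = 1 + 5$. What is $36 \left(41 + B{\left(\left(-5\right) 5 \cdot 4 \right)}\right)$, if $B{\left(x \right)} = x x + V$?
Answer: $361512$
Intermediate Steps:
$V = 1$ ($V = 7 - \left(1 + 5\right) = 7 - 6 = 1$)
$B{\left(x \right)} = 1 + x^{2}$ ($B{\left(x \right)} = x x + 1 = x^{2} + 1 = 1 + x^{2}$)
$36 \left(41 + B{\left(\left(-5\right) 5 \cdot 4 \right)}\right) = 36 \left(41 + \left(1 + \left(\left(-5\right) 5 \cdot 4\right)^{2}\right)\right) = 36 \left(41 + \left(1 + \left(\left(-25\right) 4\right)^{2}\right)\right) = 36 \left(41 + \left(1 + \left(-100\right)^{2}\right)\right) = 36 \left(41 + \left(1 + 10000\right)\right) = 36 \left(41 + 10001\right) = 36 \cdot 10042 = 361512$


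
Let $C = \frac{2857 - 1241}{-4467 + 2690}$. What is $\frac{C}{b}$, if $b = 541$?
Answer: $- \frac{1616}{961357} \approx -0.001681$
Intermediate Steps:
$C = - \frac{1616}{1777}$ ($C = \frac{1616}{-1777} = 1616 \left(- \frac{1}{1777}\right) = - \frac{1616}{1777} \approx -0.9094$)
$\frac{C}{b} = - \frac{1616}{1777 \cdot 541} = \left(- \frac{1616}{1777}\right) \frac{1}{541} = - \frac{1616}{961357}$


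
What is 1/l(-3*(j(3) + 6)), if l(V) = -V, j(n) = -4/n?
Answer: 1/14 ≈ 0.071429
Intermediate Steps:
1/l(-3*(j(3) + 6)) = 1/(-(-3)*(-4/3 + 6)) = 1/(-(-3)*14/3) = 1/(-1*(-14)) = 1/14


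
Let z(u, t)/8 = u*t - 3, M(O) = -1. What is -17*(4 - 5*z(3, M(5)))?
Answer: -4148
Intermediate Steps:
z(u, t) = -24 + 8*t*u (z(u, t) = 8*(u*t - 3) = 8*(t*u - 3) = 8*(-3 + t*u) = -24 + 8*t*u)
-17*(4 - 5*z(3, M(5))) = -17*(4 - 5*(-24 + 8*(-1)*3)) = -17*(4 - 5*(-24 - 24)) = -17*(4 - 5*(-48)) = -17*(4 + 240) = -17*244 = -4148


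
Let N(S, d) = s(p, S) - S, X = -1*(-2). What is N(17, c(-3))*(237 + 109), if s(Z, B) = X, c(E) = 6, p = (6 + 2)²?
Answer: -5190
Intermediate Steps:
p = 64 (p = 8² = 64)
X = 2
s(Z, B) = 2
N(S, d) = 2 - S
N(17, c(-3))*(237 + 109) = (2 - 1*17)*(237 + 109) = (2 - 17)*346 = -15*346 = -5190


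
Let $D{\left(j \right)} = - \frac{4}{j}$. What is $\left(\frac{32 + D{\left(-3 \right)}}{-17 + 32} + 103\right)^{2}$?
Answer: $\frac{896809}{81} \approx 11072.0$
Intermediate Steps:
$\left(\frac{32 + D{\left(-3 \right)}}{-17 + 32} + 103\right)^{2} = \left(\frac{32 - \frac{4}{-3}}{-17 + 32} + 103\right)^{2} = \left(\frac{32 - - \frac{4}{3}}{15} + 103\right)^{2} = \left(\left(32 + \frac{4}{3}\right) \frac{1}{15} + 103\right)^{2} = \left(\frac{100}{3} \cdot \frac{1}{15} + 103\right)^{2} = \left(\frac{20}{9} + 103\right)^{2} = \left(\frac{947}{9}\right)^{2} = \frac{896809}{81}$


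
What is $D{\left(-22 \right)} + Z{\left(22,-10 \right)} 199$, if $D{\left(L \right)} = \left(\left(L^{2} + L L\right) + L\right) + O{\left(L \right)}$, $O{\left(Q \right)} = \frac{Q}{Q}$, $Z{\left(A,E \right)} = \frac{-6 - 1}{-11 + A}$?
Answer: $\frac{9024}{11} \approx 820.36$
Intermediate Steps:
$Z{\left(A,E \right)} = - \frac{7}{-11 + A}$
$O{\left(Q \right)} = 1$
$D{\left(L \right)} = 1 + L + 2 L^{2}$ ($D{\left(L \right)} = \left(\left(L^{2} + L L\right) + L\right) + 1 = \left(\left(L^{2} + L^{2}\right) + L\right) + 1 = \left(2 L^{2} + L\right) + 1 = \left(L + 2 L^{2}\right) + 1 = 1 + L + 2 L^{2}$)
$D{\left(-22 \right)} + Z{\left(22,-10 \right)} 199 = \left(1 - 22 + 2 \left(-22\right)^{2}\right) + - \frac{7}{-11 + 22} \cdot 199 = \left(1 - 22 + 2 \cdot 484\right) + - \frac{7}{11} \cdot 199 = \left(1 - 22 + 968\right) + \left(-7\right) \frac{1}{11} \cdot 199 = 947 - \frac{1393}{11} = \frac{9024}{11}$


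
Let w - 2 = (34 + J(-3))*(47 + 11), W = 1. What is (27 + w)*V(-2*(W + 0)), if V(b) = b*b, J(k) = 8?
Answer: 9860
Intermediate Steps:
V(b) = b²
w = 2438 (w = 2 + (34 + 8)*(47 + 11) = 2 + 42*58 = 2 + 2436 = 2438)
(27 + w)*V(-2*(W + 0)) = (27 + 2438)*(-2*(1 + 0))² = 2465*(-2*1)² = 2465*(-2)² = 2465*4 = 9860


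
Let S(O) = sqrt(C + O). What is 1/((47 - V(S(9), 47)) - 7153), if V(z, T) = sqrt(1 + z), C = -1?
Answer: -1/(7106 + sqrt(1 + 2*sqrt(2))) ≈ -0.00014069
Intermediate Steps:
S(O) = sqrt(-1 + O)
1/((47 - V(S(9), 47)) - 7153) = 1/((47 - sqrt(1 + sqrt(-1 + 9))) - 7153) = 1/((47 - sqrt(1 + sqrt(8))) - 7153) = 1/((47 - sqrt(1 + 2*sqrt(2))) - 7153) = 1/(-7106 - sqrt(1 + 2*sqrt(2)))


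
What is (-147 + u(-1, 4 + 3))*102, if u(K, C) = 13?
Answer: -13668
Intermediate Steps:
(-147 + u(-1, 4 + 3))*102 = (-147 + 13)*102 = -134*102 = -13668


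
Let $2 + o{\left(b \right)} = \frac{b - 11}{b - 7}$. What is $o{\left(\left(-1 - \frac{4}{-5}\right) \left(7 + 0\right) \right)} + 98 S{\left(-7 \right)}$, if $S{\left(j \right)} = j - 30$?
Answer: $- \frac{76157}{21} \approx -3626.5$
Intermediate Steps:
$o{\left(b \right)} = -2 + \frac{-11 + b}{-7 + b}$ ($o{\left(b \right)} = -2 + \frac{b - 11}{b - 7} = -2 + \frac{-11 + b}{-7 + b}$)
$S{\left(j \right)} = -30 + j$ ($S{\left(j \right)} = j - 30 = -30 + j$)
$o{\left(\left(-1 - \frac{4}{-5}\right) \left(7 + 0\right) \right)} + 98 S{\left(-7 \right)} = \frac{3 - \left(-1 - \frac{4}{-5}\right) \left(7 + 0\right)}{-7 + \left(-1 - \frac{4}{-5}\right) \left(7 + 0\right)} + 98 \left(-30 - 7\right) = \frac{3 - \left(-1 - - \frac{4}{5}\right) 7}{-7 + \left(-1 - - \frac{4}{5}\right) 7} + 98 \left(-37\right) = \frac{3 - \left(-1 + \frac{4}{5}\right) 7}{-7 + \left(-1 + \frac{4}{5}\right) 7} - 3626 = \frac{3 - \left(- \frac{1}{5}\right) 7}{-7 - \frac{7}{5}} - 3626 = \frac{3 - - \frac{7}{5}}{-7 - \frac{7}{5}} - 3626 = \frac{3 + \frac{7}{5}}{- \frac{42}{5}} - 3626 = \left(- \frac{5}{42}\right) \frac{22}{5} - 3626 = - \frac{11}{21} - 3626 = - \frac{76157}{21}$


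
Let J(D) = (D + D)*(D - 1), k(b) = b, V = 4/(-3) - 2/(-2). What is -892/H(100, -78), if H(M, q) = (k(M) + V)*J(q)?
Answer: -223/307073 ≈ -0.00072621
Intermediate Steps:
V = -⅓ (V = 4*(-⅓) - 2*(-½) = -4/3 + 1 = -⅓ ≈ -0.33333)
J(D) = 2*D*(-1 + D) (J(D) = (2*D)*(-1 + D) = 2*D*(-1 + D))
H(M, q) = 2*q*(-1 + q)*(-⅓ + M) (H(M, q) = (M - ⅓)*(2*q*(-1 + q)) = (-⅓ + M)*(2*q*(-1 + q)) = 2*q*(-1 + q)*(-⅓ + M))
-892/H(100, -78) = -892*(-1/(52*(-1 - 78)*(-1 + 3*100))) = -892*1/(4108*(-1 + 300)) = -892/((⅔)*(-78)*(-79)*299) = -892/1228292 = -892*1/1228292 = -223/307073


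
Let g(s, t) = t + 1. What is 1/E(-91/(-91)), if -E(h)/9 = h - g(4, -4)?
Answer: -1/36 ≈ -0.027778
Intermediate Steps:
g(s, t) = 1 + t
E(h) = -27 - 9*h (E(h) = -9*(h - (1 - 4)) = -9*(h - 1*(-3)) = -9*(h + 3) = -9*(3 + h) = -27 - 9*h)
1/E(-91/(-91)) = 1/(-27 - (-819)/(-91)) = 1/(-27 - (-819)*(-1)/91) = 1/(-27 - 9*1) = 1/(-27 - 9) = 1/(-36) = -1/36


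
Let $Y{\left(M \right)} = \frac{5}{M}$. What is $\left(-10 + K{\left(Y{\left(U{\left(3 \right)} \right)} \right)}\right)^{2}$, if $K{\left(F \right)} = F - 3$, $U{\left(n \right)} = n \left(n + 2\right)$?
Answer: $\frac{1444}{9} \approx 160.44$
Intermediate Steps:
$U{\left(n \right)} = n \left(2 + n\right)$
$K{\left(F \right)} = -3 + F$ ($K{\left(F \right)} = F - 3 = -3 + F$)
$\left(-10 + K{\left(Y{\left(U{\left(3 \right)} \right)} \right)}\right)^{2} = \left(-10 - \left(3 - \frac{5}{3 \left(2 + 3\right)}\right)\right)^{2} = \left(-10 - \left(3 - \frac{5}{3 \cdot 5}\right)\right)^{2} = \left(-10 - \left(3 - \frac{5}{15}\right)\right)^{2} = \left(-10 + \left(-3 + 5 \cdot \frac{1}{15}\right)\right)^{2} = \left(-10 + \left(-3 + \frac{1}{3}\right)\right)^{2} = \left(-10 - \frac{8}{3}\right)^{2} = \left(- \frac{38}{3}\right)^{2} = \frac{1444}{9}$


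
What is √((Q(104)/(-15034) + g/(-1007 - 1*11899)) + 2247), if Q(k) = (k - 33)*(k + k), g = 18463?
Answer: √2347288001238514182/32338134 ≈ 47.377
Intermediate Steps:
Q(k) = 2*k*(-33 + k) (Q(k) = (-33 + k)*(2*k) = 2*k*(-33 + k))
√((Q(104)/(-15034) + g/(-1007 - 1*11899)) + 2247) = √(((2*104*(-33 + 104))/(-15034) + 18463/(-1007 - 1*11899)) + 2247) = √(((2*104*71)*(-1/15034) + 18463/(-1007 - 11899)) + 2247) = √((14768*(-1/15034) + 18463/(-12906)) + 2247) = √((-7384/7517 + 18463*(-1/12906)) + 2247) = √((-7384/7517 - 18463/12906) + 2247) = √(-234084275/97014402 + 2247) = √(217757277019/97014402) = √2347288001238514182/32338134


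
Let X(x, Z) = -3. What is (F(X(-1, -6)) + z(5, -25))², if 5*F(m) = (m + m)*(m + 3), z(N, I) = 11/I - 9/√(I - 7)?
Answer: (88 - 225*I*√2)²/40000 ≈ -2.3377 - 1.4001*I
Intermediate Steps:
z(N, I) = -9/√(-7 + I) + 11/I (z(N, I) = 11/I - 9/√(-7 + I) = -9/√(-7 + I) + 11/I)
F(m) = 2*m*(3 + m)/5 (F(m) = ((m + m)*(m + 3))/5 = ((2*m)*(3 + m))/5 = (2*m*(3 + m))/5 = 2*m*(3 + m)/5)
(F(X(-1, -6)) + z(5, -25))² = ((⅖)*(-3)*(3 - 3) + (-9/√(-7 - 25) + 11/(-25)))² = ((⅖)*(-3)*0 + (-(-9)*I*√2/8 + 11*(-1/25)))² = (0 + (-(-9)*I*√2/8 - 11/25))² = (0 + (9*I*√2/8 - 11/25))² = (0 + (-11/25 + 9*I*√2/8))² = (-11/25 + 9*I*√2/8)²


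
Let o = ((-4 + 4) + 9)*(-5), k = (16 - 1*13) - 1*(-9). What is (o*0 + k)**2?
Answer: 144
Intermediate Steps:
k = 12 (k = (16 - 13) + 9 = 3 + 9 = 12)
o = -45 (o = (0 + 9)*(-5) = 9*(-5) = -45)
(o*0 + k)**2 = (-45*0 + 12)**2 = (0 + 12)**2 = 12**2 = 144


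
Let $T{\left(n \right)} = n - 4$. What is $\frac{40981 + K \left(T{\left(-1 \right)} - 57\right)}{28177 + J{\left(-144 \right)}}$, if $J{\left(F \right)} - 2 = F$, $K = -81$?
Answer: $\frac{46003}{28035} \approx 1.6409$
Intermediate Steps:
$T{\left(n \right)} = -4 + n$ ($T{\left(n \right)} = n - 4 = -4 + n$)
$J{\left(F \right)} = 2 + F$
$\frac{40981 + K \left(T{\left(-1 \right)} - 57\right)}{28177 + J{\left(-144 \right)}} = \frac{40981 - 81 \left(\left(-4 - 1\right) - 57\right)}{28177 + \left(2 - 144\right)} = \frac{40981 - 81 \left(-5 - 57\right)}{28177 - 142} = \frac{40981 - -5022}{28035} = \left(40981 + 5022\right) \frac{1}{28035} = 46003 \cdot \frac{1}{28035} = \frac{46003}{28035}$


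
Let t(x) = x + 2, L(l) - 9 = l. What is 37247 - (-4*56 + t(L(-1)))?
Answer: 37461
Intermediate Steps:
L(l) = 9 + l
t(x) = 2 + x
37247 - (-4*56 + t(L(-1))) = 37247 - (-4*56 + (2 + (9 - 1))) = 37247 - (-224 + (2 + 8)) = 37247 - (-224 + 10) = 37247 - 1*(-214) = 37247 + 214 = 37461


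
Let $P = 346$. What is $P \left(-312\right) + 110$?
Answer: $-107842$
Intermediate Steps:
$P \left(-312\right) + 110 = 346 \left(-312\right) + 110 = -107952 + 110 = -107842$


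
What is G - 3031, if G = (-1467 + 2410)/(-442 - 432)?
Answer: -115219/38 ≈ -3032.1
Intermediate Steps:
G = -41/38 (G = 943/(-874) = 943*(-1/874) = -41/38 ≈ -1.0789)
G - 3031 = -41/38 - 3031 = -115219/38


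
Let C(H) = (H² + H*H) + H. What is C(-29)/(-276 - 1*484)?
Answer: -87/40 ≈ -2.1750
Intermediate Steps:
C(H) = H + 2*H² (C(H) = (H² + H²) + H = 2*H² + H = H + 2*H²)
C(-29)/(-276 - 1*484) = (-29*(1 + 2*(-29)))/(-276 - 1*484) = (-29*(1 - 58))/(-276 - 484) = -29*(-57)/(-760) = 1653*(-1/760) = -87/40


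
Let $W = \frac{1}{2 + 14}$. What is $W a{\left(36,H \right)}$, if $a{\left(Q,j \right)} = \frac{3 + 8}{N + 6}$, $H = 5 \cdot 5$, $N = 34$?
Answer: $\frac{11}{640} \approx 0.017188$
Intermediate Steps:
$H = 25$
$W = \frac{1}{16} \approx 0.0625$
$a{\left(Q,j \right)} = \frac{11}{40}$ ($a{\left(Q,j \right)} = \frac{3 + 8}{34 + 6} = \frac{11}{40}$)
$W a{\left(36,H \right)} = \frac{1}{16} \cdot \frac{11}{40} = \frac{11}{640}$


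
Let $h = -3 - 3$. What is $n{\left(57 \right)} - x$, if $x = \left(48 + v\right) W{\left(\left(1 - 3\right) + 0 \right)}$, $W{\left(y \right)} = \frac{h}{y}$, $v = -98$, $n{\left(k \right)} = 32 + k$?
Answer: $239$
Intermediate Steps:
$h = -6$
$W{\left(y \right)} = - \frac{6}{y}$
$x = -150$ ($x = \left(48 - 98\right) \left(- \frac{6}{\left(1 - 3\right) + 0}\right) = - 50 \left(- \frac{6}{-2 + 0}\right) = - 50 \left(- \frac{6}{-2}\right) = - 50 \left(\left(-6\right) \left(- \frac{1}{2}\right)\right) = \left(-50\right) 3 = -150$)
$n{\left(57 \right)} - x = \left(32 + 57\right) - -150 = 89 + 150 = 239$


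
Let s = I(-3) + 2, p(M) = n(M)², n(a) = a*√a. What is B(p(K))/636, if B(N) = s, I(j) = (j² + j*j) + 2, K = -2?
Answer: 11/318 ≈ 0.034591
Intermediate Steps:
n(a) = a^(3/2)
I(j) = 2 + 2*j² (I(j) = (j² + j²) + 2 = 2*j² + 2 = 2 + 2*j²)
p(M) = M³ (p(M) = (M^(3/2))² = M³)
s = 22 (s = (2 + 2*(-3)²) + 2 = (2 + 2*9) + 2 = (2 + 18) + 2 = 20 + 2 = 22)
B(N) = 22
B(p(K))/636 = 22/636 = 22*(1/636) = 11/318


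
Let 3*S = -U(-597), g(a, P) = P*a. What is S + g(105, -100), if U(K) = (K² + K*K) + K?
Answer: -247907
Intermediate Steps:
U(K) = K + 2*K² (U(K) = (K² + K²) + K = 2*K² + K = K + 2*K²)
S = -237407 (S = (-(-597)*(1 + 2*(-597)))/3 = (-(-597)*(1 - 1194))/3 = (-(-597)*(-1193))/3 = (-1*712221)/3 = (⅓)*(-712221) = -237407)
S + g(105, -100) = -237407 - 100*105 = -237407 - 10500 = -247907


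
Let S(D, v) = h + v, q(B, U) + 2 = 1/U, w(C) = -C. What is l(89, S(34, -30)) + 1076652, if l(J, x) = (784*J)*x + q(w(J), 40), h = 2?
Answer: -35083119/40 ≈ -8.7708e+5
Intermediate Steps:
q(B, U) = -2 + 1/U
S(D, v) = 2 + v
l(J, x) = -79/40 + 784*J*x (l(J, x) = (784*J)*x + (-2 + 1/40) = 784*J*x + (-2 + 1/40) = 784*J*x - 79/40 = -79/40 + 784*J*x)
l(89, S(34, -30)) + 1076652 = (-79/40 + 784*89*(2 - 30)) + 1076652 = (-79/40 + 784*89*(-28)) + 1076652 = (-79/40 - 1953728) + 1076652 = -78149199/40 + 1076652 = -35083119/40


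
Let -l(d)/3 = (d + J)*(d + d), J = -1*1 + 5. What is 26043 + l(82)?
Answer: -16269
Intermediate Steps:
J = 4 (J = -1 + 5 = 4)
l(d) = -6*d*(4 + d) (l(d) = -3*(d + 4)*(d + d) = -3*(4 + d)*2*d = -6*d*(4 + d))
26043 + l(82) = 26043 - 6*82*(4 + 82) = 26043 - 6*82*86 = 26043 - 42312 = -16269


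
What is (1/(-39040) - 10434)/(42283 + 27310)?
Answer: -407343361/2716910720 ≈ -0.14993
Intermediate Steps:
(1/(-39040) - 10434)/(42283 + 27310) = (-1/39040 - 10434)/69593 = -407343361/39040*1/69593 = -407343361/2716910720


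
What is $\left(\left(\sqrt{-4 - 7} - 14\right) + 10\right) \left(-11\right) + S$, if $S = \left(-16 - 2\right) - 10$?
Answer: $16 - 11 i \sqrt{11} \approx 16.0 - 36.483 i$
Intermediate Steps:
$S = -28$ ($S = -18 - 10 = -28$)
$\left(\left(\sqrt{-4 - 7} - 14\right) + 10\right) \left(-11\right) + S = \left(\left(\sqrt{-4 - 7} - 14\right) + 10\right) \left(-11\right) - 28 = \left(\left(\sqrt{-11} - 14\right) + 10\right) \left(-11\right) - 28 = \left(\left(i \sqrt{11} - 14\right) + 10\right) \left(-11\right) - 28 = \left(\left(-14 + i \sqrt{11}\right) + 10\right) \left(-11\right) - 28 = \left(-4 + i \sqrt{11}\right) \left(-11\right) - 28 = \left(44 - 11 i \sqrt{11}\right) - 28 = 16 - 11 i \sqrt{11}$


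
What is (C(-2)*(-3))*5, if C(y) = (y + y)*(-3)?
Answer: -180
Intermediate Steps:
C(y) = -6*y (C(y) = (2*y)*(-3) = -6*y)
(C(-2)*(-3))*5 = (-6*(-2)*(-3))*5 = (12*(-3))*5 = -36*5 = -180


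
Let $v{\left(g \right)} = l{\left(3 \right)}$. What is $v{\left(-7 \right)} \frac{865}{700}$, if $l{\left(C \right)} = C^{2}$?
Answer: $\frac{1557}{140} \approx 11.121$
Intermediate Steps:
$v{\left(g \right)} = 9$ ($v{\left(g \right)} = 3^{2} = 9$)
$v{\left(-7 \right)} \frac{865}{700} = 9 \cdot \frac{865}{700} = 9 \cdot 865 \cdot \frac{1}{700} = 9 \cdot \frac{173}{140} = \frac{1557}{140}$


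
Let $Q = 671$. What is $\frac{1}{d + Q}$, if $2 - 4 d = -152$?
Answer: $\frac{2}{1419} \approx 0.0014094$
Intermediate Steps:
$d = \frac{77}{2}$ ($d = \frac{1}{2} - -38 = \frac{1}{2} + 38 = \frac{77}{2} \approx 38.5$)
$\frac{1}{d + Q} = \frac{1}{\frac{77}{2} + 671} = \frac{1}{\frac{1419}{2}} = \frac{2}{1419}$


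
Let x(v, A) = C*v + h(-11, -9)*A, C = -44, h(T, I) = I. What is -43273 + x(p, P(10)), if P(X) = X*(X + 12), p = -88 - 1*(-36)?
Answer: -42965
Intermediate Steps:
p = -52 (p = -88 + 36 = -52)
P(X) = X*(12 + X)
x(v, A) = -44*v - 9*A
-43273 + x(p, P(10)) = -43273 + (-44*(-52) - 90*(12 + 10)) = -43273 + (2288 - 90*22) = -43273 + (2288 - 9*220) = -43273 + (2288 - 1980) = -43273 + 308 = -42965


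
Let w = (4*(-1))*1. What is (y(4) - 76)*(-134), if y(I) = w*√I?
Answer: 11256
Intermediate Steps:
w = -4 (w = -4*1 = -4)
y(I) = -4*√I
(y(4) - 76)*(-134) = (-4*√4 - 76)*(-134) = (-4*2 - 76)*(-134) = (-8 - 76)*(-134) = -84*(-134) = 11256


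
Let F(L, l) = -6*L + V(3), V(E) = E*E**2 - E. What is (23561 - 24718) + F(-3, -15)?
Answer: -1115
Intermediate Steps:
V(E) = E**3 - E
F(L, l) = 24 - 6*L (F(L, l) = -6*L + (3**3 - 1*3) = -6*L + (27 - 3) = -6*L + 24 = 24 - 6*L)
(23561 - 24718) + F(-3, -15) = (23561 - 24718) + (24 - 6*(-3)) = -1157 + (24 + 18) = -1157 + 42 = -1115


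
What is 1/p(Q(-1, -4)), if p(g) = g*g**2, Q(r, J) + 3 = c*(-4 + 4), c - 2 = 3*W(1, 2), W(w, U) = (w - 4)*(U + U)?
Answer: -1/27 ≈ -0.037037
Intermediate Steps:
W(w, U) = 2*U*(-4 + w) (W(w, U) = (-4 + w)*(2*U) = 2*U*(-4 + w))
c = -34 (c = 2 + 3*(2*2*(-4 + 1)) = 2 + 3*(2*2*(-3)) = 2 + 3*(-12) = 2 - 36 = -34)
Q(r, J) = -3 (Q(r, J) = -3 - 34*(-4 + 4) = -3 - 34*0 = -3 + 0 = -3)
p(g) = g**3
1/p(Q(-1, -4)) = 1/((-3)**3) = 1/(-27) = -1/27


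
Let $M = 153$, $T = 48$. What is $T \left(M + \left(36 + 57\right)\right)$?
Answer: $11808$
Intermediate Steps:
$T \left(M + \left(36 + 57\right)\right) = 48 \left(153 + \left(36 + 57\right)\right) = 48 \left(153 + 93\right) = 48 \cdot 246 = 11808$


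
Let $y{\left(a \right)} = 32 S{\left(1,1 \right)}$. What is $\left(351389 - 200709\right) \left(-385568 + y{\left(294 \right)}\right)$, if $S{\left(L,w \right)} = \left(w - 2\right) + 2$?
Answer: $-58092564480$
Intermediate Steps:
$S{\left(L,w \right)} = w$ ($S{\left(L,w \right)} = \left(-2 + w\right) + 2 = w$)
$y{\left(a \right)} = 32$ ($y{\left(a \right)} = 32 \cdot 1 = 32$)
$\left(351389 - 200709\right) \left(-385568 + y{\left(294 \right)}\right) = \left(351389 - 200709\right) \left(-385568 + 32\right) = 150680 \left(-385536\right) = -58092564480$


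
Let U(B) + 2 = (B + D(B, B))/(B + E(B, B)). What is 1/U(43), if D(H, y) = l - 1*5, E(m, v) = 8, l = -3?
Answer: -51/67 ≈ -0.76119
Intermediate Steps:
D(H, y) = -8 (D(H, y) = -3 - 1*5 = -3 - 5 = -8)
U(B) = -2 + (-8 + B)/(8 + B) (U(B) = -2 + (B - 8)/(B + 8) = -2 + (-8 + B)/(8 + B))
1/U(43) = 1/((-24 - 1*43)/(8 + 43)) = 1/((-24 - 43)/51) = 1/((1/51)*(-67)) = 1/(-67/51) = -51/67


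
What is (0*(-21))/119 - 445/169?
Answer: -445/169 ≈ -2.6331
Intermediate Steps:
(0*(-21))/119 - 445/169 = 0*(1/119) - 445*1/169 = 0 - 445/169 = -445/169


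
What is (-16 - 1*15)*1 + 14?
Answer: -17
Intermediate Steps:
(-16 - 1*15)*1 + 14 = (-16 - 15)*1 + 14 = -31*1 + 14 = -31 + 14 = -17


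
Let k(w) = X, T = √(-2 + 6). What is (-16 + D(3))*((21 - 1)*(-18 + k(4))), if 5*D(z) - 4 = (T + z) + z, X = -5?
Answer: 6256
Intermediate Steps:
T = 2 (T = √4 = 2)
k(w) = -5
D(z) = 6/5 + 2*z/5 (D(z) = ⅘ + ((2 + z) + z)/5 = ⅘ + (2 + 2*z)/5 = ⅘ + (⅖ + 2*z/5) = 6/5 + 2*z/5)
(-16 + D(3))*((21 - 1)*(-18 + k(4))) = (-16 + (6/5 + (⅖)*3))*((21 - 1)*(-18 - 5)) = (-16 + (6/5 + 6/5))*(20*(-23)) = (-16 + 12/5)*(-460) = -68/5*(-460) = 6256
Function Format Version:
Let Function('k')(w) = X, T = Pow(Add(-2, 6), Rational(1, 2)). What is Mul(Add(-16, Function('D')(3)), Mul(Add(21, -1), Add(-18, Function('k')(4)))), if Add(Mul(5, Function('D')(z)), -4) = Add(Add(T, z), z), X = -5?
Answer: 6256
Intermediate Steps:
T = 2 (T = Pow(4, Rational(1, 2)) = 2)
Function('k')(w) = -5
Function('D')(z) = Add(Rational(6, 5), Mul(Rational(2, 5), z)) (Function('D')(z) = Add(Rational(4, 5), Mul(Rational(1, 5), Add(Add(2, z), z))) = Add(Rational(4, 5), Mul(Rational(1, 5), Add(2, Mul(2, z)))) = Add(Rational(4, 5), Add(Rational(2, 5), Mul(Rational(2, 5), z))) = Add(Rational(6, 5), Mul(Rational(2, 5), z)))
Mul(Add(-16, Function('D')(3)), Mul(Add(21, -1), Add(-18, Function('k')(4)))) = Mul(Add(-16, Add(Rational(6, 5), Mul(Rational(2, 5), 3))), Mul(Add(21, -1), Add(-18, -5))) = Mul(Add(-16, Add(Rational(6, 5), Rational(6, 5))), Mul(20, -23)) = Mul(Add(-16, Rational(12, 5)), -460) = Mul(Rational(-68, 5), -460) = 6256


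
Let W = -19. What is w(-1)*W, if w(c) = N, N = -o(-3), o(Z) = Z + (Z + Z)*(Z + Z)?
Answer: 627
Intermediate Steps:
o(Z) = Z + 4*Z**2 (o(Z) = Z + (2*Z)*(2*Z) = Z + 4*Z**2)
N = -33 (N = -(-3)*(1 + 4*(-3)) = -(-3)*(1 - 12) = -(-3)*(-11) = -1*33 = -33)
w(c) = -33
w(-1)*W = -33*(-19) = 627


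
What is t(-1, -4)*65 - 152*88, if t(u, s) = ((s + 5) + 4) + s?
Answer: -13311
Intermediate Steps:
t(u, s) = 9 + 2*s (t(u, s) = ((5 + s) + 4) + s = (9 + s) + s = 9 + 2*s)
t(-1, -4)*65 - 152*88 = (9 + 2*(-4))*65 - 152*88 = (9 - 8)*65 - 13376 = 1*65 - 13376 = 65 - 13376 = -13311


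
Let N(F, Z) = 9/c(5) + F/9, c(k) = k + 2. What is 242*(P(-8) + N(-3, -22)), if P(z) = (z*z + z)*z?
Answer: -2271896/21 ≈ -1.0819e+5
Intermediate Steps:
c(k) = 2 + k
N(F, Z) = 9/7 + F/9 (N(F, Z) = 9/(2 + 5) + F/9 = 9/7 + F*(⅑) = 9*(⅐) + F/9 = 9/7 + F/9)
P(z) = z*(z + z²) (P(z) = (z² + z)*z = (z + z²)*z = z*(z + z²))
242*(P(-8) + N(-3, -22)) = 242*((-8)²*(1 - 8) + (9/7 + (⅑)*(-3))) = 242*(64*(-7) + (9/7 - ⅓)) = 242*(-448 + 20/21) = 242*(-9388/21) = -2271896/21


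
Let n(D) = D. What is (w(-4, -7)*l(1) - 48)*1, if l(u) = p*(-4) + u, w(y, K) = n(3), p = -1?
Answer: -33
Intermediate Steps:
w(y, K) = 3
l(u) = 4 + u (l(u) = -1*(-4) + u = 4 + u)
(w(-4, -7)*l(1) - 48)*1 = (3*(4 + 1) - 48)*1 = (3*5 - 48)*1 = (15 - 48)*1 = -33*1 = -33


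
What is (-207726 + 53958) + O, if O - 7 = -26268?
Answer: -180029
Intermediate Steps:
O = -26261 (O = 7 - 26268 = -26261)
(-207726 + 53958) + O = (-207726 + 53958) - 26261 = -153768 - 26261 = -180029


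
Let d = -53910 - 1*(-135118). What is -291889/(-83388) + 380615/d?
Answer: 13860611383/1692943176 ≈ 8.1873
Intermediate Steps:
d = 81208 (d = -53910 + 135118 = 81208)
-291889/(-83388) + 380615/d = -291889/(-83388) + 380615/81208 = -291889*(-1/83388) + 380615*(1/81208) = 291889/83388 + 380615/81208 = 13860611383/1692943176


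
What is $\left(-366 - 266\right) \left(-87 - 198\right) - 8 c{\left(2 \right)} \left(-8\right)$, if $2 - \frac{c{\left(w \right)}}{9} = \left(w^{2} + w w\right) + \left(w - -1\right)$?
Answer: $-933742080$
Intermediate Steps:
$c{\left(w \right)} = 9 - 18 w^{2} - 9 w$ ($c{\left(w \right)} = 18 - 9 \left(\left(w^{2} + w w\right) + \left(w - -1\right)\right) = 18 - 9 \left(\left(w^{2} + w^{2}\right) + \left(w + 1\right)\right) = 18 - 9 \left(2 w^{2} + \left(1 + w\right)\right) = 18 - 9 \left(1 + w + 2 w^{2}\right) = 18 - \left(9 + 9 w + 18 w^{2}\right) = 9 - 18 w^{2} - 9 w$)
$\left(-366 - 266\right) \left(-87 - 198\right) - 8 c{\left(2 \right)} \left(-8\right) = \left(-366 - 266\right) \left(-87 - 198\right) - 8 \left(9 - 18 \cdot 2^{2} - 18\right) \left(-8\right) = \left(-632\right) \left(-285\right) - 8 \left(9 - 72 - 18\right) \left(-8\right) = 180120 - 8 \left(9 - 72 - 18\right) \left(-8\right) = 180120 \left(-8\right) \left(-81\right) \left(-8\right) = 180120 \cdot 648 \left(-8\right) = 180120 \left(-5184\right) = -933742080$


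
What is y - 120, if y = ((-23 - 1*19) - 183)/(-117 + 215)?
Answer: -11985/98 ≈ -122.30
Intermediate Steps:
y = -225/98 (y = ((-23 - 19) - 183)/98 = (-42 - 183)*(1/98) = -225*1/98 = -225/98 ≈ -2.2959)
y - 120 = -225/98 - 120 = -11985/98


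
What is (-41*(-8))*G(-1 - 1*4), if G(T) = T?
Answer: -1640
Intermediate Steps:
(-41*(-8))*G(-1 - 1*4) = (-41*(-8))*(-1 - 1*4) = 328*(-1 - 4) = 328*(-5) = -1640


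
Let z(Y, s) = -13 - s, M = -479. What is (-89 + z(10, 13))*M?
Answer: 55085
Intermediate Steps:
(-89 + z(10, 13))*M = (-89 + (-13 - 1*13))*(-479) = (-89 + (-13 - 13))*(-479) = (-89 - 26)*(-479) = -115*(-479) = 55085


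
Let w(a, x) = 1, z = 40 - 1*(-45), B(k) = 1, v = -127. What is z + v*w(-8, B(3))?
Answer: -42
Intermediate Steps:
z = 85 (z = 40 + 45 = 85)
z + v*w(-8, B(3)) = 85 - 127*1 = 85 - 127 = -42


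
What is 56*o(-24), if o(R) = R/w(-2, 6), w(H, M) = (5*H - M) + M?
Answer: 672/5 ≈ 134.40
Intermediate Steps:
w(H, M) = 5*H (w(H, M) = (-M + 5*H) + M = 5*H)
o(R) = -R/10 (o(R) = R/((5*(-2))) = R/(-10) = R*(-⅒) = -R/10)
56*o(-24) = 56*(-⅒*(-24)) = 56*(12/5) = 672/5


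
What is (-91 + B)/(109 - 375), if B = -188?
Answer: 279/266 ≈ 1.0489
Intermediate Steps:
(-91 + B)/(109 - 375) = (-91 - 188)/(109 - 375) = -279/(-266) = -279*(-1/266) = 279/266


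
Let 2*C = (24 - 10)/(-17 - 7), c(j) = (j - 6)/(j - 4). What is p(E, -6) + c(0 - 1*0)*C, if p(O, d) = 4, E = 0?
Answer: 57/16 ≈ 3.5625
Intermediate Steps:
c(j) = (-6 + j)/(-4 + j)
C = -7/24 (C = ((24 - 10)/(-17 - 7))/2 = (14/(-24))/2 = (14*(-1/24))/2 = (1/2)*(-7/12) = -7/24 ≈ -0.29167)
p(E, -6) + c(0 - 1*0)*C = 4 + ((-6 + (0 - 1*0))/(-4 + (0 - 1*0)))*(-7/24) = 4 + ((-6 + (0 + 0))/(-4 + (0 + 0)))*(-7/24) = 4 + ((-6 + 0)/(-4 + 0))*(-7/24) = 4 + (-6/(-4))*(-7/24) = 4 - 1/4*(-6)*(-7/24) = 4 + (3/2)*(-7/24) = 4 - 7/16 = 57/16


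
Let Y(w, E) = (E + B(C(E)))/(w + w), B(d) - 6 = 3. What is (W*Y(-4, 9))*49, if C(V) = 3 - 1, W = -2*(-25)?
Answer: -11025/2 ≈ -5512.5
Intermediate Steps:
W = 50
C(V) = 2
B(d) = 9 (B(d) = 6 + 3 = 9)
Y(w, E) = (9 + E)/(2*w) (Y(w, E) = (E + 9)/(w + w) = (9 + E)/((2*w)) = (9 + E)*(1/(2*w)) = (9 + E)/(2*w))
(W*Y(-4, 9))*49 = (50*((½)*(9 + 9)/(-4)))*49 = (50*((½)*(-¼)*18))*49 = (50*(-9/4))*49 = -225/2*49 = -11025/2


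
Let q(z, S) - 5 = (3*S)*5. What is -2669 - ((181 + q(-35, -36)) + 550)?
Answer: -2865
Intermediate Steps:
q(z, S) = 5 + 15*S (q(z, S) = 5 + (3*S)*5 = 5 + 15*S)
-2669 - ((181 + q(-35, -36)) + 550) = -2669 - ((181 + (5 + 15*(-36))) + 550) = -2669 - ((181 + (5 - 540)) + 550) = -2669 - ((181 - 535) + 550) = -2669 - (-354 + 550) = -2669 - 1*196 = -2669 - 196 = -2865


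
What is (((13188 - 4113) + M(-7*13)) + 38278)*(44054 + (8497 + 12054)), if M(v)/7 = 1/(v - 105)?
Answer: 85658671215/28 ≈ 3.0592e+9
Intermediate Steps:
M(v) = 7/(-105 + v) (M(v) = 7/(v - 105) = 7/(-105 + v))
(((13188 - 4113) + M(-7*13)) + 38278)*(44054 + (8497 + 12054)) = (((13188 - 4113) + 7/(-105 - 7*13)) + 38278)*(44054 + (8497 + 12054)) = ((9075 + 7/(-105 - 91)) + 38278)*(44054 + 20551) = ((9075 + 7/(-196)) + 38278)*64605 = ((9075 + 7*(-1/196)) + 38278)*64605 = ((9075 - 1/28) + 38278)*64605 = (254099/28 + 38278)*64605 = (1325883/28)*64605 = 85658671215/28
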